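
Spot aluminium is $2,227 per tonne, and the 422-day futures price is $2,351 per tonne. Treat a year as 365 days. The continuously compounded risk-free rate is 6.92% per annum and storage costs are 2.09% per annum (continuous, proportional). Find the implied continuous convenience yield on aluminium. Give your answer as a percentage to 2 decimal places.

F = S·e^((r+u−y)T) ⇒ (r+u−y) = ln(F/S)/T
ln(2351/2227) = 0.054185; /T ⇒ 0.046866
y = r + u − ln(F/S)/T = 0.0692 + 0.0209 − 0.046866 = 0.043234
y = 4.32%

4.32%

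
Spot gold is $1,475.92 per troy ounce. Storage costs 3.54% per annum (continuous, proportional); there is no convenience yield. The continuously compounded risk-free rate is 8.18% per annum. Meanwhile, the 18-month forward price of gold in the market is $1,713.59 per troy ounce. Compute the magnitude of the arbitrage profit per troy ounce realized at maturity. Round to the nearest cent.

$46.00 per troy ounce

Fair forward: F* = S·e^(carry·T), with carry = (r + u) = 0.0818 + 0.0354 = 0.1172
F* = 1475.92 · e^(0.1172 × 18/12) = 1475.92 · e^0.17580000 = 1475.92 × 1.19219959 = $1759.5912
Market $1713.59 < fair $1759.5912: forward underpriced → reverse cash-and-carry (short spot, go long the forward).
At maturity, profit = |F_mkt − F*| = |1713.59 − 1759.5912| = $46.00 per troy ounce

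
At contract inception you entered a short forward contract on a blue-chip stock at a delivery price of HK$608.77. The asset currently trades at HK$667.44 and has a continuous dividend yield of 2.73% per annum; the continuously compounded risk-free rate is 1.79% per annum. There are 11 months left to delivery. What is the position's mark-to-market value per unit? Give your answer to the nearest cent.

Current fair forward for the remaining 11 months: F = S·e^((r − q)·T), (r − q) = 0.0179 − 0.0273 = -0.0094
F = 667.44 · e^(-0.0094 × 11/12) = 667.44 × 0.991420 = 661.7134
Value of long forward = (F − K)·e^(−rT) = (661.7134 − 608.77) · e^(−0.0179·11/12)
= 52.9434 × 0.983726 = 52.08
Short position value = −(long value) = -HK$52.08

-HK$52.08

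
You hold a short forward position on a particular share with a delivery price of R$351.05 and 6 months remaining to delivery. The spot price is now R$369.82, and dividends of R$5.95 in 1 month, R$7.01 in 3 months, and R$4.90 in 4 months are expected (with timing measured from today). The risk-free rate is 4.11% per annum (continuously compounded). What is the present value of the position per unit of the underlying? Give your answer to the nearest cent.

PV(remaining dividends) I = 5.95·e^(−0.0411·1/12) + 7.01·e^(−0.0411·3/12) + 4.90·e^(−0.0411·4/12) = 17.7013
Current forward F = (S − I)·e^(rT) = (369.82 − 17.7013)·e^(0.0411·6/12) = 352.1187 × 1.020763 = 359.4297
Value (long) = (F − K)·e^(−rT) = (359.4297 − 351.05) × 0.979660 = 8.2093
Short position value = −(long value) = -R$8.21

-R$8.21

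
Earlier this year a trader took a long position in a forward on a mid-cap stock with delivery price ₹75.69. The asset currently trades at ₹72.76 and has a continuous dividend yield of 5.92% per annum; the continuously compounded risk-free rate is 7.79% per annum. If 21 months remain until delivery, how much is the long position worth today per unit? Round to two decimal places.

-₹0.44

Current fair forward for the remaining 21 months: F = S·e^((r − q)·T), (r − q) = 0.0779 − 0.0592 = 0.0187
F = 72.76 · e^(0.0187 × 21/12) = 72.76 × 1.033266 = 75.1804
Value of long forward = (F − K)·e^(−rT) = (75.1804 − 75.69) · e^(−0.0779·21/12)
= -0.5096 × 0.872559 = -0.44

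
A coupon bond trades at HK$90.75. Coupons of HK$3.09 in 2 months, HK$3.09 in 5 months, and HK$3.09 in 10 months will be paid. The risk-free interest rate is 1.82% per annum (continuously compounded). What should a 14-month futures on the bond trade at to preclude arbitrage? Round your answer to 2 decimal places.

PV(coupons) I = 3.09·e^(−0.0182·2/12) + 3.09·e^(−0.0182·5/12) + 3.09·e^(−0.0182·10/12)
I = 3.0806 + 3.0667 + 3.0435 = 9.1908
F = (S − I)·e^(rT) = (90.75 − 9.1908) · e^(0.0182·14/12)
= 81.5592 · e^0.021233 = 81.5592 × 1.021460 = HK$83.31

HK$83.31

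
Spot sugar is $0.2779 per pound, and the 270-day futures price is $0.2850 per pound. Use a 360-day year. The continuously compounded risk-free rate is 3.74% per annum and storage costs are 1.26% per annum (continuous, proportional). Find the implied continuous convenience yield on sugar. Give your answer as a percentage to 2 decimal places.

F = S·e^((r+u−y)T) ⇒ (r+u−y) = ln(F/S)/T
ln(0.2850/0.2779) = 0.025228; /T ⇒ 0.033637
y = r + u − ln(F/S)/T = 0.0374 + 0.0126 − 0.033637 = 0.016363
y = 1.64%

1.64%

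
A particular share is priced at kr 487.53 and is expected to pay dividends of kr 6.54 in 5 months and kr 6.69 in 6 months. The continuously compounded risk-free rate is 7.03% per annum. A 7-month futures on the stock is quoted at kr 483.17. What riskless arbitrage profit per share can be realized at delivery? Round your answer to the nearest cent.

kr 11.42 per share

PV(dividends) I = 6.54·e^(−0.0703·5/12) + 6.69·e^(−0.0703·6/12) = 12.8101
Fair futures F* = (S − I)·e^(rT) = (487.53 − 12.8101)·e^0.041008 = 474.7199 × 1.041860 = 494.5917
Market kr 483.17 < fair 494.5917: forward underpriced → reverse cash-and-carry (short the stock, invest proceeds at r, pay the dividends, go long the forward).
Profit at T = |F_mkt − F*| = |483.17 − 494.5917| = kr 11.42 per share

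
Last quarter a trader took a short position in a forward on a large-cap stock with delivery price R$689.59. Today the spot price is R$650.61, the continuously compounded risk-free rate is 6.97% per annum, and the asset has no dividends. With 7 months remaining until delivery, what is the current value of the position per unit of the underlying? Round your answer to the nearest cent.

R$11.50

Current fair forward for the remaining 7 months: F = S·e^(r·T), r = 0.0697
F = 650.61 · e^(0.0697 × 7/12) = 650.61 × 1.041496 = 677.6077
Value of long forward = (F − K)·e^(−rT) = (677.6077 − 689.59) · e^(−0.0697·7/12)
= -11.9823 × 0.960157 = -11.50
Short position value = −(long value) = R$11.50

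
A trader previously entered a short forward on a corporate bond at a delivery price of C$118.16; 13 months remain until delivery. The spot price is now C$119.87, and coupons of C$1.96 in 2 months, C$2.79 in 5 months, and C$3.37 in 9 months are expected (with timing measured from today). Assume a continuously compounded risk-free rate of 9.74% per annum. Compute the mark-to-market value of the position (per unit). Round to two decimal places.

-C$5.80

PV(remaining coupons) I = 1.96·e^(−0.0974·2/12) + 2.79·e^(−0.0974·5/12) + 3.37·e^(−0.0974·9/12) = 7.7401
Current forward F = (S − I)·e^(rT) = (119.87 − 7.7401)·e^(0.0974·13/12) = 112.1299 × 1.111285 = 124.6083
Value (long) = (F − K)·e^(−rT) = (124.6083 − 118.16) × 0.899859 = 5.8026
Short position value = −(long value) = -C$5.80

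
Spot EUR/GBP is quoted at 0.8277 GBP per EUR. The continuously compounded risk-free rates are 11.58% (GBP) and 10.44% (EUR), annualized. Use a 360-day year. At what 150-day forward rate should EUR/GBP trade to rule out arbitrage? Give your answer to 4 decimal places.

0.8316

F = S·e^((r_GBP − r_EUR)T) = 0.8277 · e^((0.1158 − 0.1044) × 150/360)
= 0.8277 · e^0.004750 = 0.8277 × 1.004761
F = 0.8316 GBP per EUR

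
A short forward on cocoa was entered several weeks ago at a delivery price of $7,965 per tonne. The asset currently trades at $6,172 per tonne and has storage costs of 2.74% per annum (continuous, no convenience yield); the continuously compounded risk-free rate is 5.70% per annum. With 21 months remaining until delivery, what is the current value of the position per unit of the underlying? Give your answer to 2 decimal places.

Current fair forward for the remaining 21 months: F = S·e^((r + u)·T), (r + u) = 0.0570 + 0.0274 = 0.0844
F = 6172 · e^(0.0844 × 21/12) = 6172 × 1.15916509 = 7154.3669
Value of long forward = (F − K)·e^(−rT) = (7154.3669 − 7965) · e^(−0.0570·21/12)
= -810.6331 × 0.90506366 = -733.67
Short position value = −(long value) = $733.67

$733.67 per tonne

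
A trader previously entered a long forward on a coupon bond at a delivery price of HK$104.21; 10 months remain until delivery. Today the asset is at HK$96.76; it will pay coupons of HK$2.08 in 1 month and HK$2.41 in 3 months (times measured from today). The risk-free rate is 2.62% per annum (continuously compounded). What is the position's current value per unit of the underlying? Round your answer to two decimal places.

-HK$9.67

PV(remaining coupons) I = 2.08·e^(−0.0262·1/12) + 2.41·e^(−0.0262·3/12) = 4.4697
Current forward F = (S − I)·e^(rT) = (96.76 − 4.4697)·e^(0.0262·10/12) = 92.2903 × 1.022073 = 94.3274
Value (long) = (F − K)·e^(−rT) = (94.3274 − 104.21) × 0.978403 = -9.6692
Value = -HK$9.67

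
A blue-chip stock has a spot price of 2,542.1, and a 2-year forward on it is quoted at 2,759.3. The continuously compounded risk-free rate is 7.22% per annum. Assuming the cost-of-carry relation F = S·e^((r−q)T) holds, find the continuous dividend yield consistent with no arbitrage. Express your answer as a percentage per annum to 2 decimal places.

3.12%

From F = S·e^((r−q)T): (r − q) = ln(F/S)/T
ln(2759.3/2542.1) = ln(1.085441) = 0.081986
(r − q) = 0.081986 / (2) = 0.040993
q = r − ln(F/S)/T = 0.0722 − 0.040993 = 0.031207
q = 3.12%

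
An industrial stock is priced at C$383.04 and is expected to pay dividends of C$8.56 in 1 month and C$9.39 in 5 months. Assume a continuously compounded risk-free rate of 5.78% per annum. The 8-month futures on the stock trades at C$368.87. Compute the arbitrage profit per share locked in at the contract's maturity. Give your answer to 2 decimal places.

C$10.84 per share

PV(dividends) I = 8.56·e^(−0.0578·1/12) + 9.39·e^(−0.0578·5/12) = 17.6854
Fair futures F* = (S − I)·e^(rT) = (383.04 − 17.6854)·e^0.038533 = 365.3546 × 1.039285 = 379.7076
Market C$368.87 < fair 379.7076: forward underpriced → reverse cash-and-carry (short the stock, invest proceeds at r, pay the dividends, go long the forward).
Profit at T = |F_mkt − F*| = |368.87 − 379.7076| = C$10.84 per share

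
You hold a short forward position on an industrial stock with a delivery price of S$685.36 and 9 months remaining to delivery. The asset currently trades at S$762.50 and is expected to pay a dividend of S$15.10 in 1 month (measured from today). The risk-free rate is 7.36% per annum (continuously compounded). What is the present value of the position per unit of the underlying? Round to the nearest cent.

PV(remaining dividends) I = 15.10·e^(−0.0736·1/12) = 15.0077
Current forward F = (S − I)·e^(rT) = (762.50 − 15.0077)·e^(0.0736·9/12) = 747.4923 × 1.056752 = 789.9140
Value (long) = (F − K)·e^(−rT) = (789.9140 − 685.36) × 0.946296 = 98.9390
Short position value = −(long value) = -S$98.94

-S$98.94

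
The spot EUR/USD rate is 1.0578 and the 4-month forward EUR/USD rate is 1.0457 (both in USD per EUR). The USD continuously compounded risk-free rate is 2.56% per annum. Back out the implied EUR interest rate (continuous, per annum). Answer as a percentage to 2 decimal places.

6.01%

F = S·e^((r_USD − r_EUR)T) ⇒ r_EUR = r_USD − ln(F/S)/T
ln(1.0457/1.0578) = -0.011505; /(4/12) = -0.034515
r_EUR = 0.0256 + 0.034515 = 0.060115
r_EUR = 6.01%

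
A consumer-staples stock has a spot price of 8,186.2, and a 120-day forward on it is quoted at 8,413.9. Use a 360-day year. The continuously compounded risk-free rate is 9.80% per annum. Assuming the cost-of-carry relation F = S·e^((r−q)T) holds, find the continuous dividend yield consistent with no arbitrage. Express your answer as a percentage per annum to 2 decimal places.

1.57%

From F = S·e^((r−q)T): (r − q) = ln(F/S)/T
ln(8413.9/8186.2) = ln(1.027815) = 0.027435
(r − q) = 0.027435 / (120/360) = 0.082305
q = r − ln(F/S)/T = 0.0980 − 0.082305 = 0.015695
q = 1.57%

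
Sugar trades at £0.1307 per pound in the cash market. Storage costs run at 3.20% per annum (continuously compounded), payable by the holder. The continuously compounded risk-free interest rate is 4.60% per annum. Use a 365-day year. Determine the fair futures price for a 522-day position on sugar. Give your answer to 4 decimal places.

Net carry = r + u − y = 0.0460 + 0.0320 − 0.0000 = 0.0780
F = S·e^((r+u−y)T) = 0.1307 · e^(0.0780 × 522/365) = 0.1307 · e^0.111551
= 0.1307 × 1.118011 = £0.1461 per pound

£0.1461 per pound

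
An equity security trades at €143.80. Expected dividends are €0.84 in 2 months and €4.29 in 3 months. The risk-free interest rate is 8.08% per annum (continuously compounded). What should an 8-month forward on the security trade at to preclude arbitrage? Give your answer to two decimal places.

PV(dividends) I = 0.84·e^(−0.0808·2/12) + 4.29·e^(−0.0808·3/12)
I = 0.8288 + 4.2042 = 5.0330
F = (S − I)·e^(rT) = (143.80 − 5.0330) · e^(0.0808·8/12)
= 138.7670 · e^0.053867 = 138.7670 × 1.055344 = €146.45

€146.45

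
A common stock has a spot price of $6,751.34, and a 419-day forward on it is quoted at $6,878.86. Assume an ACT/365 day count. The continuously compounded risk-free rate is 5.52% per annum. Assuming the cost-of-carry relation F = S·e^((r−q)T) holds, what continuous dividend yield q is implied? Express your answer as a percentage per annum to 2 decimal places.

From F = S·e^((r−q)T): (r − q) = ln(F/S)/T
ln(6878.86/6751.34) = ln(1.018888) = 0.018712
(r − q) = 0.018712 / (419/365) = 0.016300
q = r − ln(F/S)/T = 0.0552 − 0.016300 = 0.038900
q = 3.89%

3.89%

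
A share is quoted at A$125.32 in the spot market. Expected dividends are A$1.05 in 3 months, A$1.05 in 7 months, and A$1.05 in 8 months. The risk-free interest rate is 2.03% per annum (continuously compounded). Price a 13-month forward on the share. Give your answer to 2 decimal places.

A$124.92

PV(dividends) I = 1.05·e^(−0.0203·3/12) + 1.05·e^(−0.0203·7/12) + 1.05·e^(−0.0203·8/12)
I = 1.0447 + 1.0376 + 1.0359 = 3.1182
F = (S − I)·e^(rT) = (125.32 − 3.1182) · e^(0.0203·13/12)
= 122.2018 · e^0.021992 = 122.2018 × 1.022236 = A$124.92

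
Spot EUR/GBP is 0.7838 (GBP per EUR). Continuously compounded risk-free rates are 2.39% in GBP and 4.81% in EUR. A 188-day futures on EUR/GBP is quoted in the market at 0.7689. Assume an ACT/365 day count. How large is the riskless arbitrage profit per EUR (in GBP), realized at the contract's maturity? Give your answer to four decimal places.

Fair futures: F* = S·e^(carry·T), with carry = (r_GBP − r_EUR) = 0.0239 − 0.0481 = -0.0242
F* = 0.7838 · e^(-0.0242 × 188/365) = 0.7838 · e^-0.012465 = 0.7838 × 0.987612 = 0.7741
Market 0.7689 < fair 0.7741: forward underpriced → reverse cash-and-carry (short spot, go long the forward).
At maturity, profit = |F_mkt − F*| = |0.7689 − 0.7741| = 0.0052 per EUR (in GBP)

0.0052 per EUR (in GBP)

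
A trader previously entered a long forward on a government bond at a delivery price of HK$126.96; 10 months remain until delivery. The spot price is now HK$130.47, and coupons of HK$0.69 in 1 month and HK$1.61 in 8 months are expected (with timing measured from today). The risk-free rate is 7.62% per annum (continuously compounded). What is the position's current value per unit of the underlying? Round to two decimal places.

PV(remaining coupons) I = 0.69·e^(−0.0762·1/12) + 1.61·e^(−0.0762·8/12) = 2.2159
Current forward F = (S − I)·e^(rT) = (130.47 − 2.2159)·e^(0.0762·10/12) = 128.2541 × 1.065559 = 136.6623
Value (long) = (F − K)·e^(−rT) = (136.6623 − 126.96) × 0.938474 = 9.1054
Value = HK$9.11

HK$9.11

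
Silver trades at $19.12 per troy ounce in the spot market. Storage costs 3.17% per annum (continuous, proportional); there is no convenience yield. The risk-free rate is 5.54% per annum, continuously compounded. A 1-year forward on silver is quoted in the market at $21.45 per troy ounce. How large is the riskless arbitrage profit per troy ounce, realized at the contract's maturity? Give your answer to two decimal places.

Fair forward: F* = S·e^(carry·T), with carry = (r + u) = 0.0554 + 0.0317 = 0.0871
F* = 19.12 · e^(0.0871 × 1) = 19.12 · e^0.087100 = 19.12 × 1.091006 = $20.8600
Market $21.45 > fair $20.8600: forward overpriced → cash-and-carry (buy spot, short the forward).
At maturity, profit = |F_mkt − F*| = |21.45 − 20.8600| = $0.59 per troy ounce

$0.59 per troy ounce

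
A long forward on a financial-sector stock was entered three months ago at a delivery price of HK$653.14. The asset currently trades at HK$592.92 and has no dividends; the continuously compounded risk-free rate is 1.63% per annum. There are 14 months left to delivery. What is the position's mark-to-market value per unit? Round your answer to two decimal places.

-HK$47.92

Current fair forward for the remaining 14 months: F = S·e^(r·T), r = 0.0163
F = 592.92 · e^(0.0163 × 14/12) = 592.92 × 1.019199 = 604.3035
Value of long forward = (F − K)·e^(−rT) = (604.3035 − 653.14) · e^(−0.0163·14/12)
= -48.8365 × 0.981163 = -47.92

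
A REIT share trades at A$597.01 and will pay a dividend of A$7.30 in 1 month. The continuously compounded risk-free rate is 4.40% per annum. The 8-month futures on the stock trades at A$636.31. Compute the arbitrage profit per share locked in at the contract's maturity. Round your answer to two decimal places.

A$29.02 per share

PV(dividends) I = 7.30·e^(−0.0440·1/12) = 7.2733
Fair futures F* = (S − I)·e^(rT) = (597.01 − 7.2733)·e^0.029333 = 589.7367 × 1.029767 = 607.2914
Market A$636.31 > fair 607.2914: forward overpriced → cash-and-carry (borrow at r, buy the stock and collect the dividends, short the forward).
Profit at T = |F_mkt − F*| = |636.31 − 607.2914| = A$29.02 per share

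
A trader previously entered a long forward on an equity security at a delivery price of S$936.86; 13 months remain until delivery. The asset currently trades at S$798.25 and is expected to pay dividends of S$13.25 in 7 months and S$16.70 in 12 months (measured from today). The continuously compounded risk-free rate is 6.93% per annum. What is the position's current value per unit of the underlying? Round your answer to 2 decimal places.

PV(remaining dividends) I = 13.25·e^(−0.0693·7/12) + 16.70·e^(−0.0693·12/12) = 28.3069
Current forward F = (S − I)·e^(rT) = (798.25 − 28.3069)·e^(0.0693·13/12) = 769.9431 × 1.077965 = 829.9717
Value (long) = (F − K)·e^(−rT) = (829.9717 − 936.86) × 0.927674 = -99.1575
Value = -S$99.16

-S$99.16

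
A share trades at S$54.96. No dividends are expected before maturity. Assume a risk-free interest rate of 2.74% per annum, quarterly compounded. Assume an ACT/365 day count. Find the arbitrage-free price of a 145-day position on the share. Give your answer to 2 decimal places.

S$55.56

F = S · (1+r/4)^(4T)
= 54.96 × 1.010907
F = S$55.56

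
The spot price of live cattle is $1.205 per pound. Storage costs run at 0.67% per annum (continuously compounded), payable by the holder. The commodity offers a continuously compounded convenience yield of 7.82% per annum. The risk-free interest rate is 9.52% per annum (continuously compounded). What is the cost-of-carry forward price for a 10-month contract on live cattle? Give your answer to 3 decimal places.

$1.229 per pound

Net carry = r + u − y = 0.0952 + 0.0067 − 0.0782 = 0.0237
F = S·e^((r+u−y)T) = 1.205 · e^(0.0237 × 10/12) = 1.205 · e^0.019750
= 1.205 × 1.019946 = $1.229 per pound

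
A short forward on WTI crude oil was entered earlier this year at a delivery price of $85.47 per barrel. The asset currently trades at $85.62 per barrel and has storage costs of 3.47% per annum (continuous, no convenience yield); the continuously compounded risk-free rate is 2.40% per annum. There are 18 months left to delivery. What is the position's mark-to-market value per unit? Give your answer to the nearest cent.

Current fair forward for the remaining 18 months: F = S·e^((r + u)·T), (r + u) = 0.0240 + 0.0347 = 0.0587
F = 85.62 · e^(0.0587 × 18/12) = 85.62 × 1.092043 = 93.5007
Value of long forward = (F − K)·e^(−rT) = (93.5007 − 85.47) · e^(−0.0240·18/12)
= 8.0307 × 0.964640 = 7.75
Short position value = −(long value) = -$7.75

-$7.75 per barrel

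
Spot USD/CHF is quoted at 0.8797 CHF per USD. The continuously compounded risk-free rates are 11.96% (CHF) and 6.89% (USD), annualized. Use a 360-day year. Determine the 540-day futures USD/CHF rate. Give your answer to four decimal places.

F = S·e^((r_CHF − r_USD)T) = 0.8797 · e^((0.1196 − 0.0689) × 540/360)
= 0.8797 · e^0.076050 = 0.8797 × 1.079017
F = 0.9492 CHF per USD

0.9492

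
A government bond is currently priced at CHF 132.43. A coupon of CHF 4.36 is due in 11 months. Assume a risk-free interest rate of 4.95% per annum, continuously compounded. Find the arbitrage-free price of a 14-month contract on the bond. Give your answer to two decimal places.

CHF 135.89

PV(coupons) I = 4.36·e^(−0.0495·11/12)
I = 4.1666
F = (S − I)·e^(rT) = (132.43 − 4.1666) · e^(0.0495·14/12)
= 128.2634 · e^0.057750 = 128.2634 × 1.059450 = CHF 135.89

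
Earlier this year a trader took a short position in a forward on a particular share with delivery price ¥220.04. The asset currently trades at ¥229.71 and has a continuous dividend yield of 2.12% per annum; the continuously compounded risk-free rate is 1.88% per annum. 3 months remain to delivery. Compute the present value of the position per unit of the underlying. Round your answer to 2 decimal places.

Current fair forward for the remaining 3 months: F = S·e^((r − q)·T), (r − q) = 0.0188 − 0.0212 = -0.0024
F = 229.71 · e^(-0.0024 × 3/12) = 229.71 × 0.999400 = 229.5722
Value of long forward = (F − K)·e^(−rT) = (229.5722 − 220.04) · e^(−0.0188·3/12)
= 9.5322 × 0.995311 = 9.49
Short position value = −(long value) = -¥9.49

-¥9.49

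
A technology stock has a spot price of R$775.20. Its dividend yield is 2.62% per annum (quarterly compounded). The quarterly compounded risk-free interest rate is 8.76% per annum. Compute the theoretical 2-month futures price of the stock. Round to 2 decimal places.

R$783.06

F = S · (1+r/4)^(4T) / (1+q/4)^(4T)
= 775.20 × 1.014547 / 1.004362 = 775.20 × 1.010141
F = R$783.06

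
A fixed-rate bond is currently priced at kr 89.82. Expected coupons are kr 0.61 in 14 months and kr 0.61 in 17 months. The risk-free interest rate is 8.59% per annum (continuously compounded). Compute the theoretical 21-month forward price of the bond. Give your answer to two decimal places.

PV(coupons) I = 0.61·e^(−0.0859·14/12) + 0.61·e^(−0.0859·17/12)
I = 0.5518 + 0.5401 = 1.0919
F = (S − I)·e^(rT) = (89.82 − 1.0919) · e^(0.0859·21/12)
= 88.7281 · e^0.150325 = 88.7281 × 1.162212 = kr 103.12

kr 103.12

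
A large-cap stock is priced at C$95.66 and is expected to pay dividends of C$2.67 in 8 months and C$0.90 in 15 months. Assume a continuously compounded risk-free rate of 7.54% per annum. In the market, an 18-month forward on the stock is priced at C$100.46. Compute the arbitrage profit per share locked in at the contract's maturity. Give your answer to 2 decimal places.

PV(dividends) I = 2.67·e^(−0.0754·8/12) + 0.90·e^(−0.0754·15/12) = 3.3582
Fair forward F* = (S − I)·e^(rT) = (95.66 − 3.3582)·e^0.113100 = 92.3018 × 1.119744 = 103.3544
Market C$100.46 < fair 103.3544: forward underpriced → reverse cash-and-carry (short the stock, invest proceeds at r, pay the dividends, go long the forward).
Profit at T = |F_mkt − F*| = |100.46 − 103.3544| = C$2.89 per share

C$2.89 per share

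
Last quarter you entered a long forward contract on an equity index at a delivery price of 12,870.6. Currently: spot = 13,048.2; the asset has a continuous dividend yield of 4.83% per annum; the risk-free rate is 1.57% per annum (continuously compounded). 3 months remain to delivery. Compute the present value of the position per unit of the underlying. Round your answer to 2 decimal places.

Current fair forward for the remaining 3 months: F = S·e^((r − q)·T), (r − q) = 0.0157 − 0.0483 = -0.0326
F = 13048.2 · e^(-0.0326 × 3/12) = 13048.2 × 0.99188312 = 12942.2893
Value of long forward = (F − K)·e^(−rT) = (12942.2893 − 12870.6) · e^(−0.0157·3/12)
= 71.6893 × 0.99608269 = 71.41

71.41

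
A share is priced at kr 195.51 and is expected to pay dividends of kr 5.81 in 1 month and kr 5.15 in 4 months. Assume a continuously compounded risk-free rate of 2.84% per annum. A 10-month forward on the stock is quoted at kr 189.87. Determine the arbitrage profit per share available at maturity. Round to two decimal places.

kr 0.84 per share

PV(dividends) I = 5.81·e^(−0.0284·1/12) + 5.15·e^(−0.0284·4/12) = 10.8977
Fair forward F* = (S − I)·e^(rT) = (195.51 − 10.8977)·e^0.023667 = 184.6123 × 1.023949 = 189.0336
Market kr 189.87 > fair 189.0336: forward overpriced → cash-and-carry (borrow at r, buy the stock and collect the dividends, short the forward).
Profit at T = |F_mkt − F*| = |189.87 − 189.0336| = kr 0.84 per share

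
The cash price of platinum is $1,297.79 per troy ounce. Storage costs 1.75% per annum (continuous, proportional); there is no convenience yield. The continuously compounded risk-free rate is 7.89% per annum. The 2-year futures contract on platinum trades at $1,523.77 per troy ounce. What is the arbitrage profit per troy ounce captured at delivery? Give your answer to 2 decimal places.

$49.98 per troy ounce

Fair futures: F* = S·e^(carry·T), with carry = (r + u) = 0.0789 + 0.0175 = 0.0964
F* = 1297.79 · e^(0.0964 × 2) = 1297.79 · e^0.19280000 = 1297.79 × 1.21264024 = $1573.7524
Market $1523.77 < fair $1573.7524: forward underpriced → reverse cash-and-carry (short spot, go long the forward).
At maturity, profit = |F_mkt − F*| = |1523.77 − 1573.7524| = $49.98 per troy ounce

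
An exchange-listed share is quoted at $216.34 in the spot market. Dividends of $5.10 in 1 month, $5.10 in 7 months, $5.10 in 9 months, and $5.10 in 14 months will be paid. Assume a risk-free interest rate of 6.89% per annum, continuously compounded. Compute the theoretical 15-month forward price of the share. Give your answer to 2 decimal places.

PV(dividends) I = 5.10·e^(−0.0689·1/12) + 5.10·e^(−0.0689·7/12) + 5.10·e^(−0.0689·9/12) + 5.10·e^(−0.0689·14/12)
I = 5.0708 + 4.8991 + 4.8432 + 4.7061 = 19.5192
F = (S − I)·e^(rT) = (216.34 − 19.5192) · e^(0.0689·15/12)
= 196.8208 · e^0.086125 = 196.8208 × 1.089943 = $214.52

$214.52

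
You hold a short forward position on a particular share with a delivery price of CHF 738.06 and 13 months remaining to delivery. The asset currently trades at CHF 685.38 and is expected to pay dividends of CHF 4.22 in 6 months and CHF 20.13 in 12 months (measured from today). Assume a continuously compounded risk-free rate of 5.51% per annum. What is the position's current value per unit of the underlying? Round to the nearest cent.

CHF 33.07

PV(remaining dividends) I = 4.22·e^(−0.0551·6/12) + 20.13·e^(−0.0551·12/12) = 23.1562
Current forward F = (S − I)·e^(rT) = (685.38 − 23.1562)·e^(0.0551·13/12) = 662.2238 × 1.061509 = 702.9565
Value (long) = (F − K)·e^(−rT) = (702.9565 − 738.06) × 0.942055 = -33.0694
Short position value = −(long value) = CHF 33.07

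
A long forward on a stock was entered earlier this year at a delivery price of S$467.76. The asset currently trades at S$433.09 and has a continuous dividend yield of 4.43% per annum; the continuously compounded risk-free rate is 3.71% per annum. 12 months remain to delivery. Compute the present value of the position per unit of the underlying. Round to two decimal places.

-S$36.40

Current fair forward for the remaining 12 months: F = S·e^((r − q)·T), (r − q) = 0.0371 − 0.0443 = -0.0072
F = 433.09 · e^(-0.0072 × 12/12) = 433.09 × 0.992826 = 429.9830
Value of long forward = (F − K)·e^(−rT) = (429.9830 − 467.76) · e^(−0.0371·12/12)
= -37.7770 × 0.963580 = -36.40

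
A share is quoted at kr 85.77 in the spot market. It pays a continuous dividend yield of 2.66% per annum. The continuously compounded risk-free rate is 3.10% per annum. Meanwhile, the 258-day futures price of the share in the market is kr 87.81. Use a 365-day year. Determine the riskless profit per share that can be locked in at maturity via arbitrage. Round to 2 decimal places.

Fair futures: F* = S·e^(carry·T), with carry = (r − q) = 0.0310 − 0.0266 = 0.0044
F* = 85.77 · e^(0.0044 × 258/365) = 85.77 · e^0.003110 = 85.77 × 1.003115 = kr 86.0372
Market kr 87.81 > fair kr 86.0372: forward overpriced → cash-and-carry (buy spot, short the forward).
At maturity, profit = |F_mkt − F*| = |87.81 − 86.0372| = kr 1.77 per share

kr 1.77 per share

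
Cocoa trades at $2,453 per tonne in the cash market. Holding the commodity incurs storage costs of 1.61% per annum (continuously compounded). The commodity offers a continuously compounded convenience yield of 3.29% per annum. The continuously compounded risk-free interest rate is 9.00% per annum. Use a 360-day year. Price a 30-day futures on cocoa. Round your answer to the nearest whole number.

$2,468 per tonne

Net carry = r + u − y = 0.0900 + 0.0161 − 0.0329 = 0.0732
F = S·e^((r+u−y)T) = 2453 · e^(0.0732 × 30/360) = 2453 · e^0.006100
= 2453 × 1.006119 = $2,468 per tonne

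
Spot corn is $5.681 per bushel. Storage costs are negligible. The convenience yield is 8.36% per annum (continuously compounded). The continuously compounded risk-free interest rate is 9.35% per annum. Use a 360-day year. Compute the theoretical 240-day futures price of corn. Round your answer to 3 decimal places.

Net carry = r + u − y = 0.0935 + 0.0000 − 0.0836 = 0.0099
F = S·e^((r+u−y)T) = 5.681 · e^(0.0099 × 240/360) = 5.681 · e^0.006600
= 5.681 × 1.006622 = $5.719 per bushel

$5.719 per bushel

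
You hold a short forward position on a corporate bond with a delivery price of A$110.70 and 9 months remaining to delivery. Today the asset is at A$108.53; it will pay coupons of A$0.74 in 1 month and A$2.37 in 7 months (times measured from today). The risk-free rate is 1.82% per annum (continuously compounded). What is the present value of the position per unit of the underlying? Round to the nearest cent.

A$3.75

PV(remaining coupons) I = 0.74·e^(−0.0182·1/12) + 2.37·e^(−0.0182·7/12) = 3.0839
Current forward F = (S − I)·e^(rT) = (108.53 − 3.0839)·e^(0.0182·9/12) = 105.4461 × 1.013744 = 106.8954
Value (long) = (F − K)·e^(−rT) = (106.8954 − 110.70) × 0.986443 = -3.7530
Short position value = −(long value) = A$3.75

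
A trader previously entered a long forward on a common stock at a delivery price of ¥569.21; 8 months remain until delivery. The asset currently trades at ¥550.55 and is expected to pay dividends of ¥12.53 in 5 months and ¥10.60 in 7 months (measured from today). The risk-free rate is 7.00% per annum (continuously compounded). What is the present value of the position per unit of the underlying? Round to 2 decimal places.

PV(remaining dividends) I = 12.53·e^(−0.0700·5/12) + 10.60·e^(−0.0700·7/12) = 22.3457
Current forward F = (S − I)·e^(rT) = (550.55 − 22.3457)·e^(0.0700·8/12) = 528.2043 × 1.047773 = 553.4382
Value (long) = (F − K)·e^(−rT) = (553.4382 − 569.21) × 0.954405 = -15.0527
Value = -¥15.05

-¥15.05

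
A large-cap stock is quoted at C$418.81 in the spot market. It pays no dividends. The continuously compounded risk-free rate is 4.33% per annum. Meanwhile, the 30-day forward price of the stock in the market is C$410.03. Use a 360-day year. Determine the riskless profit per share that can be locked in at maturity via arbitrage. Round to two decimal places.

C$10.29 per share

Fair forward: F* = S·e^(carry·T), with carry = r = 0.0433
F* = 418.81 · e^(0.0433 × 30/360) = 418.81 · e^0.003608 = 418.81 × 1.003615 = C$420.3240
Market C$410.03 < fair C$420.3240: forward underpriced → reverse cash-and-carry (short spot, go long the forward).
At maturity, profit = |F_mkt − F*| = |410.03 − 420.3240| = C$10.29 per share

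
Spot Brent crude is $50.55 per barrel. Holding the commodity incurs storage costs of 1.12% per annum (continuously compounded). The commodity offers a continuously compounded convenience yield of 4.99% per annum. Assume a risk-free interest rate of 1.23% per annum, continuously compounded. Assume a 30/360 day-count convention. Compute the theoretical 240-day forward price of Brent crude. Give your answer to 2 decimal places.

$49.67 per barrel

Net carry = r + u − y = 0.0123 + 0.0112 − 0.0499 = -0.0264
F = S·e^((r+u−y)T) = 50.55 · e^(-0.0264 × 240/360) = 50.55 · e^-0.017600
= 50.55 × 0.982554 = $49.67 per barrel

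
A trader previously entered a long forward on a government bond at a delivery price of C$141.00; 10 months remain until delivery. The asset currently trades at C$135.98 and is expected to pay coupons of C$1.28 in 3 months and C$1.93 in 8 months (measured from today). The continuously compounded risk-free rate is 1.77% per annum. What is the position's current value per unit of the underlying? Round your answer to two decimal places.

-C$6.14

PV(remaining coupons) I = 1.28·e^(−0.0177·3/12) + 1.93·e^(−0.0177·8/12) = 3.1817
Current forward F = (S − I)·e^(rT) = (135.98 − 3.1817)·e^(0.0177·10/12) = 132.7983 × 1.014859 = 134.7715
Value (long) = (F − K)·e^(−rT) = (134.7715 − 141.00) × 0.985358 = -6.1373
Value = -C$6.14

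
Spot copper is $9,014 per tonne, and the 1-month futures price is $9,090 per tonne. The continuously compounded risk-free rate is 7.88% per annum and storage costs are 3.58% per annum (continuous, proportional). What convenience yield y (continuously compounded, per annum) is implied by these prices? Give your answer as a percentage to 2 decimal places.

1.38%

F = S·e^((r+u−y)T) ⇒ (r+u−y) = ln(F/S)/T
ln(9090/9014) = 0.008396; /T ⇒ 0.100752
y = r + u − ln(F/S)/T = 0.0788 + 0.0358 − 0.100752 = 0.013848
y = 1.38%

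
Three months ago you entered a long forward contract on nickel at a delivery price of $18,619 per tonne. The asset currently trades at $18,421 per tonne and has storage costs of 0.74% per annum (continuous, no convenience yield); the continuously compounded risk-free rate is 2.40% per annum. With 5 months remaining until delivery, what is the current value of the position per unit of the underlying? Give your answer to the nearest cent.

Current fair forward for the remaining 5 months: F = S·e^((r + u)·T), (r + u) = 0.0240 + 0.0074 = 0.0314
F = 18421 · e^(0.0314 × 5/12) = 18421 × 1.01316929 = 18663.5915
Value of long forward = (F − K)·e^(−rT) = (18663.5915 − 18619) · e^(−0.0240·5/12)
= 44.5915 × 0.99004983 = 44.15

$44.15 per tonne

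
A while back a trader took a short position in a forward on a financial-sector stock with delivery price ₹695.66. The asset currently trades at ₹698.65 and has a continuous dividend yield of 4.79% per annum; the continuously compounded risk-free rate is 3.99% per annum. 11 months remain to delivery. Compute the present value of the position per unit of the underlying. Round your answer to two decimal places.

₹2.04

Current fair forward for the remaining 11 months: F = S·e^((r − q)·T), (r − q) = 0.0399 − 0.0479 = -0.0080
F = 698.65 · e^(-0.0080 × 11/12) = 698.65 × 0.992693 = 693.5450
Value of long forward = (F − K)·e^(−rT) = (693.5450 − 695.66) · e^(−0.0399·11/12)
= -2.1150 × 0.964086 = -2.04
Short position value = −(long value) = ₹2.04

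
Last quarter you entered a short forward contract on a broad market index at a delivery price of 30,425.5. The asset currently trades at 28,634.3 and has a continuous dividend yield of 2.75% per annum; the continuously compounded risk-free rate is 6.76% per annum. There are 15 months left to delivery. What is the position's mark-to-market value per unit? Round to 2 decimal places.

293.45

Current fair forward for the remaining 15 months: F = S·e^((r − q)·T), (r − q) = 0.0676 − 0.0275 = 0.0401
F = 28634.3 · e^(0.0401 × 15/12) = 28634.3 × 1.05140251 = 30106.1749
Value of long forward = (F − K)·e^(−rT) = (30106.1749 − 30425.5) · e^(−0.0676·15/12)
= -319.3251 × 0.91897166 = -293.45
Short position value = −(long value) = 293.45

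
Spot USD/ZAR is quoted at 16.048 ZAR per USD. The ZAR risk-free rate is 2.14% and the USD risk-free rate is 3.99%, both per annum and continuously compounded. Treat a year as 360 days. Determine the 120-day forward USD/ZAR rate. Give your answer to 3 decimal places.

15.949

F = S·e^((r_ZAR − r_USD)T) = 16.048 · e^((0.0214 − 0.0399) × 120/360)
= 16.048 · e^-0.006167 = 16.048 × 0.993852
F = 15.949 ZAR per USD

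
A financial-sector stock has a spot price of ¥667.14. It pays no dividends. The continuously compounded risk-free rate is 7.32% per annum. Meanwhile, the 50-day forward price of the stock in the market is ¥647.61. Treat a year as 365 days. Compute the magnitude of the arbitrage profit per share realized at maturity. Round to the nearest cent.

¥26.25 per share

Fair forward: F* = S·e^(carry·T), with carry = r = 0.0732
F* = 667.14 · e^(0.0732 × 50/365) = 667.14 · e^0.010027 = 667.14 × 1.010077 = ¥673.8628
Market ¥647.61 < fair ¥673.8628: forward underpriced → reverse cash-and-carry (short spot, go long the forward).
At maturity, profit = |F_mkt − F*| = |647.61 − 673.8628| = ¥26.25 per share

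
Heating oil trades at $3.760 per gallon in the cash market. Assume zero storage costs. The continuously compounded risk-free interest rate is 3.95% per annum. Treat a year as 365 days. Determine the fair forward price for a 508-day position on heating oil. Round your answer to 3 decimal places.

$3.972 per gallon

F = S·e^(rT) = 3.760 · e^(0.0395 × 508/365) = 3.760 · e^0.054975
= 3.760 × 1.056514 = $3.972 per gallon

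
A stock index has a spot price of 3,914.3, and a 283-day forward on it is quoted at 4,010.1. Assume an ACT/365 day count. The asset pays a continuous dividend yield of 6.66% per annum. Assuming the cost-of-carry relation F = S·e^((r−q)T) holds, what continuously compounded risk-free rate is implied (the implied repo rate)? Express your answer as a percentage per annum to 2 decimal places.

9.78%

From F = S·e^((r−q)T): (r − q) = ln(F/S)/T
ln(4010.1/3914.3) = ln(1.024474) = 0.024179
(r − q) = 0.024179 / (283/365) = 0.031185
r = ln(F/S)/T + q = 0.031185 + 0.0666 = 0.097785
r = 9.78%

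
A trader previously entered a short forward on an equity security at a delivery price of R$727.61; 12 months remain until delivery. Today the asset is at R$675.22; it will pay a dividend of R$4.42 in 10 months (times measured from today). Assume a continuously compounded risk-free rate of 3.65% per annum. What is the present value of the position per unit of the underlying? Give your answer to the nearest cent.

PV(remaining dividends) I = 4.42·e^(−0.0365·10/12) = 4.2876
Current forward F = (S − I)·e^(rT) = (675.22 − 4.2876)·e^(0.0365·12/12) = 670.9324 × 1.037174 = 695.8736
Value (long) = (F − K)·e^(−rT) = (695.8736 − 727.61) × 0.964158 = -30.5989
Short position value = −(long value) = R$30.60

R$30.60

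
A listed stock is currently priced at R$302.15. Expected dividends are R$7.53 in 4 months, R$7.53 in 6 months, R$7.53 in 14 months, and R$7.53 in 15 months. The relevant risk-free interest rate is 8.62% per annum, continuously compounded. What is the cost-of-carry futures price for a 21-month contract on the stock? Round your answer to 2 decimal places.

R$318.67

PV(dividends) I = 7.53·e^(−0.0862·4/12) + 7.53·e^(−0.0862·6/12) + 7.53·e^(−0.0862·14/12) + 7.53·e^(−0.0862·15/12)
I = 7.3167 + 7.2124 + 6.8096 + 6.7608 = 28.0995
F = (S − I)·e^(rT) = (302.15 − 28.0995) · e^(0.0862·21/12)
= 274.0505 · e^0.150850 = 274.0505 × 1.162822 = R$318.67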